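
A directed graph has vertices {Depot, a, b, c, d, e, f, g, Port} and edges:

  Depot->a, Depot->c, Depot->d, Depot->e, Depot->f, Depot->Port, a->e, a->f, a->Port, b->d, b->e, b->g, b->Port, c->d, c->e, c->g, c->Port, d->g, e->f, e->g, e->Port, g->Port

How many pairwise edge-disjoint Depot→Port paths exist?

Assign every edge capacity 1; by Menger, the answer equals the max flow.
Path Depot→Port (+1); total 1.
Path Depot→a→Port (+1); total 2.
Path Depot→c→Port (+1); total 3.
Path Depot→e→Port (+1); total 4.
Path Depot→d→g→Port (+1); total 5.
No residual Depot→Port path; max flow = 5.
Certifying cut of size 5: {Depot→Port, Depot→a, Depot→c, Depot→d, Depot→e}.

5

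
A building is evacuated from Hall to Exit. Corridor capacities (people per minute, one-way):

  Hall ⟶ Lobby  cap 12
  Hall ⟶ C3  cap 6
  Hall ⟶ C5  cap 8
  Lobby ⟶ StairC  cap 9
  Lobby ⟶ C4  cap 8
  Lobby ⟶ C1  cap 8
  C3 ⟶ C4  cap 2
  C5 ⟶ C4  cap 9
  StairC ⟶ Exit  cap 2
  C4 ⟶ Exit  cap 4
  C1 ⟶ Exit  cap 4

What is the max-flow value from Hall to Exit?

10

Augment Hall→Lobby→StairC→Exit: bottleneck 2, flow now 2.
Augment Hall→Lobby→C4→Exit: bottleneck 4, flow now 6.
Augment Hall→Lobby→C1→Exit: bottleneck 4, flow now 10.
No augmenting path remains; maximum flow = 10.
In the residual graph, reachable from Hall: {Hall, Lobby, C3, C5, StairC, C4, C1}.
Min-cut edges: StairC→Exit (2), C4→Exit (4), C1→Exit (4); capacity 2 + 4 + 4 = 10.
This cut is saturated, so no flow can exceed 10.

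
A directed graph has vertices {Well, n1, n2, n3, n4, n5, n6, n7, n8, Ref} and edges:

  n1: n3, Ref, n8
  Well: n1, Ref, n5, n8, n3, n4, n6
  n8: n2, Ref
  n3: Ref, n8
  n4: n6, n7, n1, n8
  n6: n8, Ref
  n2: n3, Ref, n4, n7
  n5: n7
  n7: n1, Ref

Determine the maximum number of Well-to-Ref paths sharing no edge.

Assign every edge capacity 1; by Menger, the answer equals the max flow.
Path Well→Ref (+1); total 1.
Path Well→n1→Ref (+1); total 2.
Path Well→n3→Ref (+1); total 3.
Path Well→n6→Ref (+1); total 4.
Path Well→n8→Ref (+1); total 5.
Path Well→n4→n7→Ref (+1); total 6.
Path Well→n5→n7→n1→n8→n2→Ref (+1); total 7.
No residual Well→Ref path; max flow = 7.
Certifying cut of size 7: {Well→Ref, Well→n1, Well→n3, Well→n4, Well→n5, Well→n6, Well→n8}.

7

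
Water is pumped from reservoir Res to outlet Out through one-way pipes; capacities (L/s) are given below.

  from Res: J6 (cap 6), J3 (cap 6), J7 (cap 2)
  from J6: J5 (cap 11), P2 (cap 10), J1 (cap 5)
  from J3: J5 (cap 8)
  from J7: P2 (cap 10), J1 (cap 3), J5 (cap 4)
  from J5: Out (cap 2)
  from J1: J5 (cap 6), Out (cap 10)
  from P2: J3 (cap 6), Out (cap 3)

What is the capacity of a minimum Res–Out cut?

Augment Res→J6→J5→Out: bottleneck 2, flow now 2.
Augment Res→J6→J1→Out: bottleneck 4, flow now 6.
Augment Res→J7→J1→Out: bottleneck 2, flow now 8.
Augment Res→J3→J5→J6→J1→Out: bottleneck 1, flow now 9. (uses reverse residual edge)
Augment Res→J3→J5→J6→P2→Out: bottleneck 1, flow now 10. (uses reverse residual edge)
No augmenting path remains; maximum flow = 10.
By max-flow min-cut, the minimum cut capacity equals the max flow.
In the residual graph, reachable from Res: {Res, J3, J5}.
Min-cut edges: Res→J6 (6), Res→J7 (2), J5→Out (2); capacity 6 + 2 + 2 = 10.

10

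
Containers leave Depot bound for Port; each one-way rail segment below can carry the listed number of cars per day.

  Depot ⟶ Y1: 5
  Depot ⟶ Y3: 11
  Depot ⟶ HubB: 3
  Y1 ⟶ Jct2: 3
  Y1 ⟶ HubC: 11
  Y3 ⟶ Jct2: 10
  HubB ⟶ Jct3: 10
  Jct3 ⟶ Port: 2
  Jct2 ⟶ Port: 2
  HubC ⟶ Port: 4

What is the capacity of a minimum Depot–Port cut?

Augment Depot→Y1→Jct2→Port: bottleneck 2, flow now 2.
Augment Depot→Y1→HubC→Port: bottleneck 3, flow now 5.
Augment Depot→HubB→Jct3→Port: bottleneck 2, flow now 7.
Augment Depot→Y3→Jct2→Y1→HubC→Port: bottleneck 1, flow now 8. (uses reverse residual edge)
No augmenting path remains; maximum flow = 8.
By max-flow min-cut, the minimum cut capacity equals the max flow.
In the residual graph, reachable from Depot: {Depot, Y1, Y3, HubB, Jct3, Jct2, HubC}.
Min-cut edges: Jct3→Port (2), Jct2→Port (2), HubC→Port (4); capacity 2 + 2 + 4 = 8.

8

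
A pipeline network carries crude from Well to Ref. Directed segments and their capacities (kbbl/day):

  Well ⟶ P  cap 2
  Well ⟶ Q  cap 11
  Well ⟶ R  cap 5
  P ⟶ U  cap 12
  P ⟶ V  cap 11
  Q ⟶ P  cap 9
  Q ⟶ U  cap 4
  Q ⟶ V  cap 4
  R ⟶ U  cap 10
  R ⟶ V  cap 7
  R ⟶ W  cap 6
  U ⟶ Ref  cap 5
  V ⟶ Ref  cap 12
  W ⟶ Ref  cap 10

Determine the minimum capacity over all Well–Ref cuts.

Augment Well→P→U→Ref: bottleneck 2, flow now 2.
Augment Well→Q→U→Ref: bottleneck 3, flow now 5.
Augment Well→Q→V→Ref: bottleneck 4, flow now 9.
Augment Well→R→V→Ref: bottleneck 5, flow now 14.
Augment Well→Q→P→V→Ref: bottleneck 3, flow now 17.
Augment Well→Q→P→V→R→W→Ref: bottleneck 1, flow now 18. (uses reverse residual edge)
No augmenting path remains; maximum flow = 18.
By max-flow min-cut, the minimum cut capacity equals the max flow.
In the residual graph, reachable from Well: {Well}.
Min-cut edges: Well→P (2), Well→Q (11), Well→R (5); capacity 2 + 11 + 5 = 18.

18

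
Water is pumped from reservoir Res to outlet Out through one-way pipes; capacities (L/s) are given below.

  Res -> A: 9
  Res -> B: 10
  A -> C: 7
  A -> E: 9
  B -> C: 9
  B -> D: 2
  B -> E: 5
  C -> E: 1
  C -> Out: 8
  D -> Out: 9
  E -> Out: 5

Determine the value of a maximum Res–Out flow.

Augment Res→A→C→Out: bottleneck 7, flow now 7.
Augment Res→A→E→Out: bottleneck 2, flow now 9.
Augment Res→B→C→Out: bottleneck 1, flow now 10.
Augment Res→B→D→Out: bottleneck 2, flow now 12.
Augment Res→B→E→Out: bottleneck 3, flow now 15.
No augmenting path remains; maximum flow = 15.
In the residual graph, reachable from Res: {Res, A, B, C, E}.
Min-cut edges: B→D (2), C→Out (8), E→Out (5); capacity 2 + 8 + 5 = 15.
This cut is saturated, so no flow can exceed 15.

15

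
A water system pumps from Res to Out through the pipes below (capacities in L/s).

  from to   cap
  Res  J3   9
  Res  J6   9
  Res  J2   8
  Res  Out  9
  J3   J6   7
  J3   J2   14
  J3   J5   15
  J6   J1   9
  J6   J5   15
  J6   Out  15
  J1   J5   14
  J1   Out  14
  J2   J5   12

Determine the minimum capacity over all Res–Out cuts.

Augment Res→Out: bottleneck 9, flow now 9.
Augment Res→J6→Out: bottleneck 9, flow now 18.
Augment Res→J3→J6→Out: bottleneck 6, flow now 24.
Augment Res→J3→J6→J1→Out: bottleneck 1, flow now 25.
No augmenting path remains; maximum flow = 25.
By max-flow min-cut, the minimum cut capacity equals the max flow.
In the residual graph, reachable from Res: {Res, J3, J2, J5}.
Min-cut edges: Res→J6 (9), Res→Out (9), J3→J6 (7); capacity 9 + 9 + 7 = 25.

25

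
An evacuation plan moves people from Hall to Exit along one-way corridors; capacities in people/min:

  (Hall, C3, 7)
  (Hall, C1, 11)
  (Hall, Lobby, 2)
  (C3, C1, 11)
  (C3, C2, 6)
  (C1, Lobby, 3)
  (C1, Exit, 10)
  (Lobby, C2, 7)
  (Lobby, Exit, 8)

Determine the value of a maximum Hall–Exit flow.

15

Augment Hall→C1→Exit: bottleneck 10, flow now 10.
Augment Hall→Lobby→Exit: bottleneck 2, flow now 12.
Augment Hall→C1→Lobby→Exit: bottleneck 1, flow now 13.
Augment Hall→C3→C1→Lobby→Exit: bottleneck 2, flow now 15.
No augmenting path remains; maximum flow = 15.
In the residual graph, reachable from Hall: {Hall, C3, C1, C2}.
Min-cut edges: Hall→Lobby (2), C1→Lobby (3), C1→Exit (10); capacity 2 + 3 + 10 = 15.
This cut is saturated, so no flow can exceed 15.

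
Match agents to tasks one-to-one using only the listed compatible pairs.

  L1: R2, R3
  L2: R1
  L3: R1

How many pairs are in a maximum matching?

2

Unit-capacity flow: source→left, listed edges, right→sink; max matching = max flow.
Augmenting path L1→R2 (+1); matched 1.
Augmenting path L2→R1 (+1); matched 2.
No augmenting path remains; maximum matching = 2.
König certificate: {L1, R1} is a vertex cover of size 2 (every listed pair touches it), so no matching can be larger.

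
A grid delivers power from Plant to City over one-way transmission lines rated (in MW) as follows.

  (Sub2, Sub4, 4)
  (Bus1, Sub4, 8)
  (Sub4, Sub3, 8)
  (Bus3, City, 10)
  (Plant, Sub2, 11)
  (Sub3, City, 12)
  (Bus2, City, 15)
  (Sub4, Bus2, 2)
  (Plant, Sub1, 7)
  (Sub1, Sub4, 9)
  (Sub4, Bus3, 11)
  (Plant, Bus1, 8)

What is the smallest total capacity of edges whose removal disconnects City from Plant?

Augment Plant→Sub2→Sub4→Sub3→City: bottleneck 4, flow now 4.
Augment Plant→Bus1→Sub4→Sub3→City: bottleneck 4, flow now 8.
Augment Plant→Bus1→Sub4→Bus3→City: bottleneck 4, flow now 12.
Augment Plant→Sub1→Sub4→Bus3→City: bottleneck 6, flow now 18.
Augment Plant→Sub1→Sub4→Bus2→City: bottleneck 1, flow now 19.
No augmenting path remains; maximum flow = 19.
By max-flow min-cut, the minimum cut capacity equals the max flow.
In the residual graph, reachable from Plant: {Plant, Sub2}.
Min-cut edges: Plant→Bus1 (8), Plant→Sub1 (7), Sub2→Sub4 (4); capacity 8 + 7 + 4 = 19.

19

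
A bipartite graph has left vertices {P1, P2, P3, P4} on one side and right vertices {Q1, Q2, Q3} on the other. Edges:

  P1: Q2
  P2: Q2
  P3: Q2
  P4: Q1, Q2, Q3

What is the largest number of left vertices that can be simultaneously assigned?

Unit-capacity flow: source→left, listed edges, right→sink; max matching = max flow.
Augmenting path P1→Q2 (+1); matched 1.
Augmenting path P4→Q1 (+1); matched 2.
No augmenting path remains; maximum matching = 2.
König certificate: {P4, Q2} is a vertex cover of size 2 (every listed pair touches it), so no matching can be larger.

2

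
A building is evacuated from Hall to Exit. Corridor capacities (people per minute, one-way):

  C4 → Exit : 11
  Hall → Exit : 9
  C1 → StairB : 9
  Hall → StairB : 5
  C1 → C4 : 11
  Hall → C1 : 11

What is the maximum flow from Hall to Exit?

20

Augment Hall→Exit: bottleneck 9, flow now 9.
Augment Hall→C1→C4→Exit: bottleneck 11, flow now 20.
No augmenting path remains; maximum flow = 20.
In the residual graph, reachable from Hall: {Hall, StairB}.
Min-cut edges: Hall→C1 (11), Hall→Exit (9); capacity 11 + 9 = 20.
This cut is saturated, so no flow can exceed 20.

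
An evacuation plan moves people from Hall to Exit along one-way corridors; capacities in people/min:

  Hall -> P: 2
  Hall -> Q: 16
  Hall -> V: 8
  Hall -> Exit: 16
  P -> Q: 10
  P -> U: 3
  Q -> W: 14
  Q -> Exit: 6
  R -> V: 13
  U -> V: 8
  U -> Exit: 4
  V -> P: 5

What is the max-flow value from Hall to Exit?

Augment Hall→Exit: bottleneck 16, flow now 16.
Augment Hall→Q→Exit: bottleneck 6, flow now 22.
Augment Hall→P→U→Exit: bottleneck 2, flow now 24.
Augment Hall→V→P→U→Exit: bottleneck 1, flow now 25.
No augmenting path remains; maximum flow = 25.
In the residual graph, reachable from Hall: {Hall, P, Q, V, W}.
Min-cut edges: Hall→Exit (16), P→U (3), Q→Exit (6); capacity 16 + 3 + 6 = 25.
This cut is saturated, so no flow can exceed 25.

25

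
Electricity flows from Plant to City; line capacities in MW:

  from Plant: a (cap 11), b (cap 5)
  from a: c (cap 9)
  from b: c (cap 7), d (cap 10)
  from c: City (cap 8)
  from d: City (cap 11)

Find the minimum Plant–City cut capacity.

Augment Plant→a→c→City: bottleneck 8, flow now 8.
Augment Plant→b→d→City: bottleneck 5, flow now 13.
No augmenting path remains; maximum flow = 13.
By max-flow min-cut, the minimum cut capacity equals the max flow.
In the residual graph, reachable from Plant: {Plant, a, c}.
Min-cut edges: Plant→b (5), c→City (8); capacity 5 + 8 = 13.

13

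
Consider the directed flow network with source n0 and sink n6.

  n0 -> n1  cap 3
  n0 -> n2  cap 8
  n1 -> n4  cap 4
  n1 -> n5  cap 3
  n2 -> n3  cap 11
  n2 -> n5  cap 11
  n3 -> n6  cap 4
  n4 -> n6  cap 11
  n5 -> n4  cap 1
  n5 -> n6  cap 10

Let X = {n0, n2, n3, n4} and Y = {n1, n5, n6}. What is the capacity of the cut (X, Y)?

29

Edges leaving {n0, n2, n3, n4}: n0→n1 (3), n2→n5 (11), n3→n6 (4), n4→n6 (11).
Cut capacity = 3 + 11 + 4 + 11 = 29.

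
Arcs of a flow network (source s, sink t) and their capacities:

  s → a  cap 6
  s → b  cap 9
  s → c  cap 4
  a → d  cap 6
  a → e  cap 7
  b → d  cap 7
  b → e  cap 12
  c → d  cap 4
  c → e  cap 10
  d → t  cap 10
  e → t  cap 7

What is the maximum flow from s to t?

17

Augment s→a→d→t: bottleneck 6, flow now 6.
Augment s→b→d→t: bottleneck 4, flow now 10.
Augment s→b→e→t: bottleneck 5, flow now 15.
Augment s→c→e→t: bottleneck 2, flow now 17.
No augmenting path remains; maximum flow = 17.
In the residual graph, reachable from s: {s, a, b, c, d, e}.
Min-cut edges: d→t (10), e→t (7); capacity 10 + 7 = 17.
This cut is saturated, so no flow can exceed 17.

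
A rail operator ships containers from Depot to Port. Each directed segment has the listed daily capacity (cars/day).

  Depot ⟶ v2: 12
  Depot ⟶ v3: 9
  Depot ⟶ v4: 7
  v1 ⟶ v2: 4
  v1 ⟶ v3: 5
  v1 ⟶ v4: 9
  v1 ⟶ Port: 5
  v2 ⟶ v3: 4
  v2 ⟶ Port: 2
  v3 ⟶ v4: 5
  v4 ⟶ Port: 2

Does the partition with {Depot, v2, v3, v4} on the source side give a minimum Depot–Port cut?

Yes — it is a minimum cut (capacity 4).

Given cut capacity: 2 + 2 = 4.
Augment Depot→v2→Port: bottleneck 2, flow now 2.
Augment Depot→v4→Port: bottleneck 2, flow now 4.
No augmenting path remains; maximum flow = 4.
Cut capacity 4 equals the max flow, so it is a minimum cut.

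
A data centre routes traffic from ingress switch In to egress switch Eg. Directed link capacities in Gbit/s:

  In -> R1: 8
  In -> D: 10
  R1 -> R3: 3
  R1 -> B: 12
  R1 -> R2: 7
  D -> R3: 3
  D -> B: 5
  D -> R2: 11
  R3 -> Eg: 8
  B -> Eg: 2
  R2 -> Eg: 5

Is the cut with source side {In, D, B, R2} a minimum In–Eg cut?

Given cut capacity: 8 + 3 + 2 + 5 = 18.
Augment In→R1→R3→Eg: bottleneck 3, flow now 3.
Augment In→R1→B→Eg: bottleneck 2, flow now 5.
Augment In→R1→R2→Eg: bottleneck 3, flow now 8.
Augment In→D→R3→Eg: bottleneck 3, flow now 11.
Augment In→D→R2→Eg: bottleneck 2, flow now 13.
No augmenting path remains; maximum flow = 13.
In the residual graph, reachable from In: {In, R1, D, B, R2}.
Min-cut edges: R1→R3 (3), D→R3 (3), B→Eg (2), R2→Eg (5); capacity 3 + 3 + 2 + 5 = 13.
Cut capacity 18 exceeds the max flow 13, so it is not minimum.

No — its capacity is 18, but the minimum cut has capacity 13.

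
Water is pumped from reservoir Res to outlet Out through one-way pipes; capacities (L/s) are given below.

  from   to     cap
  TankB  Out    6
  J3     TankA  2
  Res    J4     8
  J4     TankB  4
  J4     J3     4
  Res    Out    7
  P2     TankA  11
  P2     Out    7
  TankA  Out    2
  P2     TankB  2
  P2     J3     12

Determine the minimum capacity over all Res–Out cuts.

13

Augment Res→Out: bottleneck 7, flow now 7.
Augment Res→J4→TankB→Out: bottleneck 4, flow now 11.
Augment Res→J4→J3→TankA→Out: bottleneck 2, flow now 13.
No augmenting path remains; maximum flow = 13.
By max-flow min-cut, the minimum cut capacity equals the max flow.
In the residual graph, reachable from Res: {Res, J4, J3}.
Min-cut edges: Res→Out (7), J4→TankB (4), J3→TankA (2); capacity 7 + 4 + 2 = 13.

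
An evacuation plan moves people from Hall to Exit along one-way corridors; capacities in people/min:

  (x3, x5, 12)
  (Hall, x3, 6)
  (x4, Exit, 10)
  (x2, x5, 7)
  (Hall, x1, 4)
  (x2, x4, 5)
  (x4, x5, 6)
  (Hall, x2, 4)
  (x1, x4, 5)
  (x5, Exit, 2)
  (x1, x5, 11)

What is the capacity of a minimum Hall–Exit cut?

Augment Hall→x1→x4→Exit: bottleneck 4, flow now 4.
Augment Hall→x2→x4→Exit: bottleneck 4, flow now 8.
Augment Hall→x3→x5→Exit: bottleneck 2, flow now 10.
No augmenting path remains; maximum flow = 10.
By max-flow min-cut, the minimum cut capacity equals the max flow.
In the residual graph, reachable from Hall: {Hall, x3, x5}.
Min-cut edges: Hall→x1 (4), Hall→x2 (4), x5→Exit (2); capacity 4 + 4 + 2 = 10.

10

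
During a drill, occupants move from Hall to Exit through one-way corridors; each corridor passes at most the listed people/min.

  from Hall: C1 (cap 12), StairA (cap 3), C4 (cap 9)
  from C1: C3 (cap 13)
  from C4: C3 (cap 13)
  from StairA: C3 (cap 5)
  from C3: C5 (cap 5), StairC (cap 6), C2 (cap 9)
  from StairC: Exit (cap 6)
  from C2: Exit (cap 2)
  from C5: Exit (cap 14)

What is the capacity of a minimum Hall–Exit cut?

13

Augment Hall→C1→C3→StairC→Exit: bottleneck 6, flow now 6.
Augment Hall→C1→C3→C2→Exit: bottleneck 2, flow now 8.
Augment Hall→C1→C3→C5→Exit: bottleneck 4, flow now 12.
Augment Hall→C4→C3→C5→Exit: bottleneck 1, flow now 13.
No augmenting path remains; maximum flow = 13.
By max-flow min-cut, the minimum cut capacity equals the max flow.
In the residual graph, reachable from Hall: {Hall, C1, C4, StairA, C3, C2}.
Min-cut edges: C3→StairC (6), C3→C5 (5), C2→Exit (2); capacity 6 + 5 + 2 = 13.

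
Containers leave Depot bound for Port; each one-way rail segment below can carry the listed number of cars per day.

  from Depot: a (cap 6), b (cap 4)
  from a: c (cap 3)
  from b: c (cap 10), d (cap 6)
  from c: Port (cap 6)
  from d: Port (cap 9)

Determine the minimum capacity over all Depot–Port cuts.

Augment Depot→a→c→Port: bottleneck 3, flow now 3.
Augment Depot→b→c→Port: bottleneck 3, flow now 6.
Augment Depot→b→d→Port: bottleneck 1, flow now 7.
No augmenting path remains; maximum flow = 7.
By max-flow min-cut, the minimum cut capacity equals the max flow.
In the residual graph, reachable from Depot: {Depot, a}.
Min-cut edges: Depot→b (4), a→c (3); capacity 4 + 3 = 7.

7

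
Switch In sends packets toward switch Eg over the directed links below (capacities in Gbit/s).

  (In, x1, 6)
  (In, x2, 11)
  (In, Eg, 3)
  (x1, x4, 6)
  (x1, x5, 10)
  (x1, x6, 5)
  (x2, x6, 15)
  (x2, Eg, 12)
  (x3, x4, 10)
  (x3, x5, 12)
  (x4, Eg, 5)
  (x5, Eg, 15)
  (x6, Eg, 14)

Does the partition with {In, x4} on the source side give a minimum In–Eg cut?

Given cut capacity: 6 + 11 + 3 + 5 = 25.
Augment In→Eg: bottleneck 3, flow now 3.
Augment In→x2→Eg: bottleneck 11, flow now 14.
Augment In→x1→x4→Eg: bottleneck 5, flow now 19.
Augment In→x1→x5→Eg: bottleneck 1, flow now 20.
No augmenting path remains; maximum flow = 20.
In the residual graph, reachable from In: {In}.
Min-cut edges: In→x1 (6), In→x2 (11), In→Eg (3); capacity 6 + 11 + 3 = 20.
Cut capacity 25 exceeds the max flow 20, so it is not minimum.

No — its capacity is 25, but the minimum cut has capacity 20.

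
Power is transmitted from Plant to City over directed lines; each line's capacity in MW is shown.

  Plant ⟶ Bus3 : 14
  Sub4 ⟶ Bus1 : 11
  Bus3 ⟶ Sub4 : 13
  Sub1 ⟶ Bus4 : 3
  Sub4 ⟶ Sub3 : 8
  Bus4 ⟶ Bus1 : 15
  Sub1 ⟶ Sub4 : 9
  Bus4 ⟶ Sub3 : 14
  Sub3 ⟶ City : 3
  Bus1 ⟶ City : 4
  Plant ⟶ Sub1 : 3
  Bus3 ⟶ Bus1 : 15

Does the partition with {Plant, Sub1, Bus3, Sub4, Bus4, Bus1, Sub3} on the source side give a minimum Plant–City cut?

Given cut capacity: 4 + 3 = 7.
Augment Plant→Bus3→Bus1→City: bottleneck 4, flow now 4.
Augment Plant→Sub1→Sub4→Sub3→City: bottleneck 3, flow now 7.
No augmenting path remains; maximum flow = 7.
Cut capacity 7 equals the max flow, so it is a minimum cut.

Yes — it is a minimum cut (capacity 7).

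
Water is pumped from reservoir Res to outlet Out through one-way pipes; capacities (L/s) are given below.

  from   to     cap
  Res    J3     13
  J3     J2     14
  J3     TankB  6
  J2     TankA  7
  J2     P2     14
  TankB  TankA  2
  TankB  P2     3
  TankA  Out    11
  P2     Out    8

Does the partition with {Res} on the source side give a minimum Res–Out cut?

Yes — it is a minimum cut (capacity 13).

Given cut capacity: 13 = 13.
Augment Res→J3→J2→TankA→Out: bottleneck 7, flow now 7.
Augment Res→J3→J2→P2→Out: bottleneck 6, flow now 13.
No augmenting path remains; maximum flow = 13.
Cut capacity 13 equals the max flow, so it is a minimum cut.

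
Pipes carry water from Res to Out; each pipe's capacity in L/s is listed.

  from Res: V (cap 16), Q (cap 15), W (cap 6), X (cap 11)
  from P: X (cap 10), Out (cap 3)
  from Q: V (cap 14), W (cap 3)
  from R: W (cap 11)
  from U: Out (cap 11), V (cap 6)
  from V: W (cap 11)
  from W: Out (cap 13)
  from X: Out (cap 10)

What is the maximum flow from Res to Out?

23

Augment Res→W→Out: bottleneck 6, flow now 6.
Augment Res→X→Out: bottleneck 10, flow now 16.
Augment Res→Q→W→Out: bottleneck 3, flow now 19.
Augment Res→V→W→Out: bottleneck 4, flow now 23.
No augmenting path remains; maximum flow = 23.
In the residual graph, reachable from Res: {Res, Q, V, W, X}.
Min-cut edges: W→Out (13), X→Out (10); capacity 13 + 10 = 23.
This cut is saturated, so no flow can exceed 23.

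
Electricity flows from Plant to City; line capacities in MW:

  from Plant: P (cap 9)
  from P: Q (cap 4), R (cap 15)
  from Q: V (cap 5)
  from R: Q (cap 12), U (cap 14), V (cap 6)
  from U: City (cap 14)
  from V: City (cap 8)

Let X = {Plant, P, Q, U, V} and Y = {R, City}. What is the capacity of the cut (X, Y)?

Edges leaving {Plant, P, Q, U, V}: P→R (15), U→City (14), V→City (8).
Cut capacity = 15 + 14 + 8 = 37.

37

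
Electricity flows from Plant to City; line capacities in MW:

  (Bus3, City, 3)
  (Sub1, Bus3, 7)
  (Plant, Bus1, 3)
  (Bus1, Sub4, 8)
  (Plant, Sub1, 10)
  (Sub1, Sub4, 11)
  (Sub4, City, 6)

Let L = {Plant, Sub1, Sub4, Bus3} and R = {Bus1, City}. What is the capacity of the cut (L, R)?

12

Edges leaving {Plant, Sub1, Sub4, Bus3}: Plant→Bus1 (3), Sub4→City (6), Bus3→City (3).
Cut capacity = 3 + 6 + 3 = 12.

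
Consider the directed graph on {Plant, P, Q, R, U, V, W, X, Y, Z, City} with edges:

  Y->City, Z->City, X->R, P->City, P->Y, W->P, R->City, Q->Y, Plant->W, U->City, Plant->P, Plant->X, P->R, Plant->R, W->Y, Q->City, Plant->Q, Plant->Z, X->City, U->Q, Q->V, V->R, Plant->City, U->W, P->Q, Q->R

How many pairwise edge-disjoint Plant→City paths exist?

Assign every edge capacity 1; by Menger, the answer equals the max flow.
Path Plant→City (+1); total 1.
Path Plant→P→City (+1); total 2.
Path Plant→Q→City (+1); total 3.
Path Plant→R→City (+1); total 4.
Path Plant→X→City (+1); total 5.
Path Plant→Z→City (+1); total 6.
Path Plant→W→Y→City (+1); total 7.
No residual Plant→City path; max flow = 7.
Certifying cut of size 7: {Plant→City, Plant→P, Plant→Q, Plant→R, Plant→W, Plant→X, Plant→Z}.

7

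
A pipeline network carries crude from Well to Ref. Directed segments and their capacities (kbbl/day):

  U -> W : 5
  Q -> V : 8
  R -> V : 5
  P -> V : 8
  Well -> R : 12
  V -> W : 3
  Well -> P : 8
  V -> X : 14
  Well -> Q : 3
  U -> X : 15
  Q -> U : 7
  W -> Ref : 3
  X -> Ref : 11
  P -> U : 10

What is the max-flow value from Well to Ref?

Augment Well→P→U→W→Ref: bottleneck 3, flow now 3.
Augment Well→P→U→X→Ref: bottleneck 5, flow now 8.
Augment Well→Q→U→X→Ref: bottleneck 3, flow now 11.
Augment Well→R→V→X→Ref: bottleneck 3, flow now 14.
No augmenting path remains; maximum flow = 14.
In the residual graph, reachable from Well: {Well, P, Q, R, U, V, W, X}.
Min-cut edges: W→Ref (3), X→Ref (11); capacity 3 + 11 = 14.
This cut is saturated, so no flow can exceed 14.

14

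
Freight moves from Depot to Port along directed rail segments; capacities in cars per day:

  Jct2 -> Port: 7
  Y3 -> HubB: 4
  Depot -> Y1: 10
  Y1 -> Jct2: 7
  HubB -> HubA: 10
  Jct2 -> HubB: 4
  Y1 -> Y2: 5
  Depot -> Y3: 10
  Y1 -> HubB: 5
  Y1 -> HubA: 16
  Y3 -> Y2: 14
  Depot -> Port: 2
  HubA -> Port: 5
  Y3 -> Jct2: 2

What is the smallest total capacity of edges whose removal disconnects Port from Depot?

Augment Depot→Port: bottleneck 2, flow now 2.
Augment Depot→Y1→Jct2→Port: bottleneck 7, flow now 9.
Augment Depot→Y1→HubA→Port: bottleneck 3, flow now 12.
Augment Depot→Y3→HubB→HubA→Port: bottleneck 2, flow now 14.
No augmenting path remains; maximum flow = 14.
By max-flow min-cut, the minimum cut capacity equals the max flow.
In the residual graph, reachable from Depot: {Depot, Y1, Y3, Jct2, Y2, HubB, HubA}.
Min-cut edges: Depot→Port (2), Jct2→Port (7), HubA→Port (5); capacity 2 + 7 + 5 = 14.

14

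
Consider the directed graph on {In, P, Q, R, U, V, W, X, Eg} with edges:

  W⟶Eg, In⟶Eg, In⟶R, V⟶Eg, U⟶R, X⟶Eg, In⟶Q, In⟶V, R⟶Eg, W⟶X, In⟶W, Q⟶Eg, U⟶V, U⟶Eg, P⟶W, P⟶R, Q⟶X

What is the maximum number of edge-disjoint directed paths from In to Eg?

Assign every edge capacity 1; by Menger, the answer equals the max flow.
Path In→Eg (+1); total 1.
Path In→Q→Eg (+1); total 2.
Path In→R→Eg (+1); total 3.
Path In→V→Eg (+1); total 4.
Path In→W→Eg (+1); total 5.
No residual In→Eg path; max flow = 5.
Certifying cut of size 5: {In→Eg, In→Q, In→R, In→V, In→W}.

5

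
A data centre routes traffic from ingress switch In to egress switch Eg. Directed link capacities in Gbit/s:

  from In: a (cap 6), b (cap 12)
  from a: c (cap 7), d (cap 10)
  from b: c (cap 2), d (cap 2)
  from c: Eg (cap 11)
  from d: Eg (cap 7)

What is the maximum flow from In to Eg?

10

Augment In→a→c→Eg: bottleneck 6, flow now 6.
Augment In→b→c→Eg: bottleneck 2, flow now 8.
Augment In→b→d→Eg: bottleneck 2, flow now 10.
No augmenting path remains; maximum flow = 10.
In the residual graph, reachable from In: {In, b}.
Min-cut edges: In→a (6), b→c (2), b→d (2); capacity 6 + 2 + 2 = 10.
This cut is saturated, so no flow can exceed 10.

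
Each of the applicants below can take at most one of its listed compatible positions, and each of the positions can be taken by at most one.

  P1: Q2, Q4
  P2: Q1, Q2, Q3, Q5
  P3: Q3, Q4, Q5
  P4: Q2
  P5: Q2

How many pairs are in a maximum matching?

Unit-capacity flow: source→left, listed edges, right→sink; max matching = max flow.
Augmenting path P1→Q2 (+1); matched 1.
Augmenting path P2→Q1 (+1); matched 2.
Augmenting path P3→Q3 (+1); matched 3.
Augmenting path P4→Q2→P1→Q4 (+1); matched 4.
No augmenting path remains; maximum matching = 4.
König certificate: {P1, P2, P3, Q2} is a vertex cover of size 4 (every listed pair touches it), so no matching can be larger.

4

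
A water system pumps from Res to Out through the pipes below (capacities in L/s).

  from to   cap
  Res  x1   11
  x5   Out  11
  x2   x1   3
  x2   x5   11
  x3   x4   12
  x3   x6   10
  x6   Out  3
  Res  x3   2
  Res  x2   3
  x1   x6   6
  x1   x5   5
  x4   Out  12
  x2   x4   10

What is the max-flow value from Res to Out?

13

Augment Res→x1→x5→Out: bottleneck 5, flow now 5.
Augment Res→x1→x6→Out: bottleneck 3, flow now 8.
Augment Res→x2→x4→Out: bottleneck 3, flow now 11.
Augment Res→x3→x4→Out: bottleneck 2, flow now 13.
No augmenting path remains; maximum flow = 13.
In the residual graph, reachable from Res: {Res, x1, x6}.
Min-cut edges: Res→x2 (3), Res→x3 (2), x1→x5 (5), x6→Out (3); capacity 3 + 2 + 5 + 3 = 13.
This cut is saturated, so no flow can exceed 13.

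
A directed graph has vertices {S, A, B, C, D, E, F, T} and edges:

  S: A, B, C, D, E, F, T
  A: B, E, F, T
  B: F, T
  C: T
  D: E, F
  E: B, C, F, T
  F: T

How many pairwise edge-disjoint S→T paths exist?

6

Assign every edge capacity 1; by Menger, the answer equals the max flow.
Path S→T (+1); total 1.
Path S→A→T (+1); total 2.
Path S→B→T (+1); total 3.
Path S→C→T (+1); total 4.
Path S→E→T (+1); total 5.
Path S→F→T (+1); total 6.
No residual S→T path; max flow = 6.
Certifying cut of size 6: {B→T, C→T, E→T, F→T, S→A, S→T}.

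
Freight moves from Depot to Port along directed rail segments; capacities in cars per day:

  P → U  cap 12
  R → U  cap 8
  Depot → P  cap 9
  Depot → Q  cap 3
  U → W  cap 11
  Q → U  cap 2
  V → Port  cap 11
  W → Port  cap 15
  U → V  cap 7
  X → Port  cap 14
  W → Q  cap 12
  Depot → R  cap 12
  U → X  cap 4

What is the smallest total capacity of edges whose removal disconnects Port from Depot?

19

Augment Depot→P→U→V→Port: bottleneck 7, flow now 7.
Augment Depot→P→U→W→Port: bottleneck 2, flow now 9.
Augment Depot→Q→U→W→Port: bottleneck 2, flow now 11.
Augment Depot→R→U→W→Port: bottleneck 7, flow now 18.
Augment Depot→R→U→X→Port: bottleneck 1, flow now 19.
No augmenting path remains; maximum flow = 19.
By max-flow min-cut, the minimum cut capacity equals the max flow.
In the residual graph, reachable from Depot: {Depot, Q, R}.
Min-cut edges: Depot→P (9), Q→U (2), R→U (8); capacity 9 + 2 + 8 = 19.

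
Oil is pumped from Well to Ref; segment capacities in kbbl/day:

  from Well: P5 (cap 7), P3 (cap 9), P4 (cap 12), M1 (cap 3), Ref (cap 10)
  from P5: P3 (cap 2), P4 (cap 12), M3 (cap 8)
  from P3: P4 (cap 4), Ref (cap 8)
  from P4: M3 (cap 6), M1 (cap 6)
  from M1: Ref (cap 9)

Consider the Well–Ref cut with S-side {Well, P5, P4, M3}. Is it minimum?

No — its capacity is 30, but the minimum cut has capacity 27.

Given cut capacity: 9 + 3 + 10 + 2 + 6 = 30.
Augment Well→Ref: bottleneck 10, flow now 10.
Augment Well→P3→Ref: bottleneck 8, flow now 18.
Augment Well→M1→Ref: bottleneck 3, flow now 21.
Augment Well→P4→M1→Ref: bottleneck 6, flow now 27.
No augmenting path remains; maximum flow = 27.
In the residual graph, reachable from Well: {Well, P5, P3, P4, M3}.
Min-cut edges: Well→M1 (3), Well→Ref (10), P3→Ref (8), P4→M1 (6); capacity 3 + 10 + 8 + 6 = 27.
Cut capacity 30 exceeds the max flow 27, so it is not minimum.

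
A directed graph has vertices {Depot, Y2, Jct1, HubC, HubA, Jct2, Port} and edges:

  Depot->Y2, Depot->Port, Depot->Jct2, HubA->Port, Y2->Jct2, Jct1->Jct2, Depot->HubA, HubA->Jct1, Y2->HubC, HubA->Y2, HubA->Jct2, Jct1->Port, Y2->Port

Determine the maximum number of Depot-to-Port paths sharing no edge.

Assign every edge capacity 1; by Menger, the answer equals the max flow.
Path Depot→Port (+1); total 1.
Path Depot→Y2→Port (+1); total 2.
Path Depot→HubA→Port (+1); total 3.
No residual Depot→Port path; max flow = 3.
Certifying cut of size 3: {Depot→HubA, Depot→Port, Depot→Y2}.

3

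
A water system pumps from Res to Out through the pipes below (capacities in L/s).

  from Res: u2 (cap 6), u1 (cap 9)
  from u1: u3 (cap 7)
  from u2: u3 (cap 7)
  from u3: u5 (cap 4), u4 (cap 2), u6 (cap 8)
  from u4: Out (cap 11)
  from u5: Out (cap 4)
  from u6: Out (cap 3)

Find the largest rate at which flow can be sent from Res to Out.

9

Augment Res→u1→u3→u4→Out: bottleneck 2, flow now 2.
Augment Res→u1→u3→u5→Out: bottleneck 4, flow now 6.
Augment Res→u1→u3→u6→Out: bottleneck 1, flow now 7.
Augment Res→u2→u3→u6→Out: bottleneck 2, flow now 9.
No augmenting path remains; maximum flow = 9.
In the residual graph, reachable from Res: {Res, u1, u2, u3, u6}.
Min-cut edges: u3→u4 (2), u3→u5 (4), u6→Out (3); capacity 2 + 4 + 3 = 9.
This cut is saturated, so no flow can exceed 9.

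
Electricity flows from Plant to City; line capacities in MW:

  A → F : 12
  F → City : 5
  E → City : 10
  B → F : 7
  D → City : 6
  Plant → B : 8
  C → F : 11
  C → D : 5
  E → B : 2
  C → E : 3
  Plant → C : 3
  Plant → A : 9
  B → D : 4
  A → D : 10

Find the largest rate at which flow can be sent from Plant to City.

14

Augment Plant→A→D→City: bottleneck 6, flow now 6.
Augment Plant→A→F→City: bottleneck 3, flow now 9.
Augment Plant→B→F→City: bottleneck 2, flow now 11.
Augment Plant→C→E→City: bottleneck 3, flow now 14.
No augmenting path remains; maximum flow = 14.
In the residual graph, reachable from Plant: {Plant, A, B, D, F}.
Min-cut edges: Plant→C (3), D→City (6), F→City (5); capacity 3 + 6 + 5 = 14.
This cut is saturated, so no flow can exceed 14.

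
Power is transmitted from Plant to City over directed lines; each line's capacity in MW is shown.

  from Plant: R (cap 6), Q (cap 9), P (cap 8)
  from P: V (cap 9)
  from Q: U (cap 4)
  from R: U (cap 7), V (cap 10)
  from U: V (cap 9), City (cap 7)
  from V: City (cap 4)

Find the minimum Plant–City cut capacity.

Augment Plant→P→V→City: bottleneck 4, flow now 4.
Augment Plant→Q→U→City: bottleneck 4, flow now 8.
Augment Plant→R→U→City: bottleneck 3, flow now 11.
No augmenting path remains; maximum flow = 11.
By max-flow min-cut, the minimum cut capacity equals the max flow.
In the residual graph, reachable from Plant: {Plant, P, Q, R, U, V}.
Min-cut edges: U→City (7), V→City (4); capacity 7 + 4 = 11.

11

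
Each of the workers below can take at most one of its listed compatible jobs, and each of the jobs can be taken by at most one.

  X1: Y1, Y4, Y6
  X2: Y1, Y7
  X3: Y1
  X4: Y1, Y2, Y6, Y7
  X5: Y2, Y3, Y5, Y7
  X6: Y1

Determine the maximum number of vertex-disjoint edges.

5

Unit-capacity flow: source→left, listed edges, right→sink; max matching = max flow.
Augmenting path X1→Y1 (+1); matched 1.
Augmenting path X2→Y7 (+1); matched 2.
Augmenting path X4→Y2 (+1); matched 3.
Augmenting path X5→Y3 (+1); matched 4.
Augmenting path X3→Y1→X1→Y4 (+1); matched 5.
No augmenting path remains; maximum matching = 5.
König certificate: {X1, X2, X4, X5, Y1} is a vertex cover of size 5 (every listed pair touches it), so no matching can be larger.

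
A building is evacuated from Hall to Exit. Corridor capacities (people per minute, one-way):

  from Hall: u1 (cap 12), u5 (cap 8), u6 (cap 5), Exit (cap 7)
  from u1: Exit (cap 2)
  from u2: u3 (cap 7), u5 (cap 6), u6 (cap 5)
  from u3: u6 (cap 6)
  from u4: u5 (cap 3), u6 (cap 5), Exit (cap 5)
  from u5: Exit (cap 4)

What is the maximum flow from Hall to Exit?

Augment Hall→Exit: bottleneck 7, flow now 7.
Augment Hall→u1→Exit: bottleneck 2, flow now 9.
Augment Hall→u5→Exit: bottleneck 4, flow now 13.
No augmenting path remains; maximum flow = 13.
In the residual graph, reachable from Hall: {Hall, u1, u5, u6}.
Min-cut edges: Hall→Exit (7), u1→Exit (2), u5→Exit (4); capacity 7 + 2 + 4 = 13.
This cut is saturated, so no flow can exceed 13.

13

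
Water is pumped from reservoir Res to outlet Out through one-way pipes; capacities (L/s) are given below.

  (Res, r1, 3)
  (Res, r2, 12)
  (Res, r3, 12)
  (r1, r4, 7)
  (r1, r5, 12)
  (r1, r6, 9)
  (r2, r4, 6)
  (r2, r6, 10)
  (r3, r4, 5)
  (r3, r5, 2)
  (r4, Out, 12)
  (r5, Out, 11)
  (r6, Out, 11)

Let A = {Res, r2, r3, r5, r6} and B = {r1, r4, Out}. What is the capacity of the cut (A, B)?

36

Edges leaving {Res, r2, r3, r5, r6}: Res→r1 (3), r2→r4 (6), r3→r4 (5), r5→Out (11), r6→Out (11).
Cut capacity = 3 + 6 + 5 + 11 + 11 = 36.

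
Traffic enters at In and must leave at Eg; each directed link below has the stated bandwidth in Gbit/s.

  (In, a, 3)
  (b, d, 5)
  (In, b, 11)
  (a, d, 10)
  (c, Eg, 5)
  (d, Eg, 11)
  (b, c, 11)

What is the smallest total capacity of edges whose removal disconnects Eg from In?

13

Augment In→a→d→Eg: bottleneck 3, flow now 3.
Augment In→b→c→Eg: bottleneck 5, flow now 8.
Augment In→b→d→Eg: bottleneck 5, flow now 13.
No augmenting path remains; maximum flow = 13.
By max-flow min-cut, the minimum cut capacity equals the max flow.
In the residual graph, reachable from In: {In, b, c}.
Min-cut edges: In→a (3), b→d (5), c→Eg (5); capacity 3 + 5 + 5 = 13.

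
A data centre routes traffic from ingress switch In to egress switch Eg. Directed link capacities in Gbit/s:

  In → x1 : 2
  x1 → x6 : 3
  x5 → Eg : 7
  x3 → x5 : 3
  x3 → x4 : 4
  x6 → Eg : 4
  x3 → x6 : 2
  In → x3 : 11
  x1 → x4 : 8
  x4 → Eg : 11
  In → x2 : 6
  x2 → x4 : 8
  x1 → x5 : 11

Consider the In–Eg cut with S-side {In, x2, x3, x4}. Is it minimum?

Given cut capacity: 2 + 3 + 2 + 11 = 18.
Augment In→x1→x4→Eg: bottleneck 2, flow now 2.
Augment In→x2→x4→Eg: bottleneck 6, flow now 8.
Augment In→x3→x4→Eg: bottleneck 3, flow now 11.
Augment In→x3→x5→Eg: bottleneck 3, flow now 14.
Augment In→x3→x6→Eg: bottleneck 2, flow now 16.
Augment In→x3→x4→x1→x5→Eg: bottleneck 1, flow now 17. (uses reverse residual edge)
No augmenting path remains; maximum flow = 17.
In the residual graph, reachable from In: {In, x3}.
Min-cut edges: In→x1 (2), In→x2 (6), x3→x4 (4), x3→x5 (3), x3→x6 (2); capacity 2 + 6 + 4 + 3 + 2 = 17.
Cut capacity 18 exceeds the max flow 17, so it is not minimum.

No — its capacity is 18, but the minimum cut has capacity 17.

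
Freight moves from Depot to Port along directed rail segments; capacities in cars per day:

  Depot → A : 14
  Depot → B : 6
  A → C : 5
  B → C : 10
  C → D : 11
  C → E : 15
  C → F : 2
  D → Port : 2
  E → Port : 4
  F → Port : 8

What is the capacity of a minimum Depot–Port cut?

8

Augment Depot→A→C→D→Port: bottleneck 2, flow now 2.
Augment Depot→A→C→E→Port: bottleneck 3, flow now 5.
Augment Depot→B→C→E→Port: bottleneck 1, flow now 6.
Augment Depot→B→C→F→Port: bottleneck 2, flow now 8.
No augmenting path remains; maximum flow = 8.
By max-flow min-cut, the minimum cut capacity equals the max flow.
In the residual graph, reachable from Depot: {Depot, A, B, C, D, E}.
Min-cut edges: C→F (2), D→Port (2), E→Port (4); capacity 2 + 2 + 4 = 8.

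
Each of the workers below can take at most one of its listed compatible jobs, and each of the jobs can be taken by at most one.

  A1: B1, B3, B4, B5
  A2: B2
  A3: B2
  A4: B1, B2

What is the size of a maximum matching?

3

Unit-capacity flow: source→left, listed edges, right→sink; max matching = max flow.
Augmenting path A1→B1 (+1); matched 1.
Augmenting path A2→B2 (+1); matched 2.
Augmenting path A4→B1→A1→B3 (+1); matched 3.
No augmenting path remains; maximum matching = 3.
König certificate: {A1, A4, B2} is a vertex cover of size 3 (every listed pair touches it), so no matching can be larger.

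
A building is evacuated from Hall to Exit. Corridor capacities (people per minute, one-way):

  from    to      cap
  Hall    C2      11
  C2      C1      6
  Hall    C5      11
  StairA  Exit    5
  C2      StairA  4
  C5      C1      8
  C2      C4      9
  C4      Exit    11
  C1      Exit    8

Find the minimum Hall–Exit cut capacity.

19

Augment Hall→C2→C1→Exit: bottleneck 6, flow now 6.
Augment Hall→C2→StairA→Exit: bottleneck 4, flow now 10.
Augment Hall→C2→C4→Exit: bottleneck 1, flow now 11.
Augment Hall→C5→C1→Exit: bottleneck 2, flow now 13.
Augment Hall→C5→C1→C2→C4→Exit: bottleneck 6, flow now 19. (uses reverse residual edge)
No augmenting path remains; maximum flow = 19.
By max-flow min-cut, the minimum cut capacity equals the max flow.
In the residual graph, reachable from Hall: {Hall, C5}.
Min-cut edges: Hall→C2 (11), C5→C1 (8); capacity 11 + 8 = 19.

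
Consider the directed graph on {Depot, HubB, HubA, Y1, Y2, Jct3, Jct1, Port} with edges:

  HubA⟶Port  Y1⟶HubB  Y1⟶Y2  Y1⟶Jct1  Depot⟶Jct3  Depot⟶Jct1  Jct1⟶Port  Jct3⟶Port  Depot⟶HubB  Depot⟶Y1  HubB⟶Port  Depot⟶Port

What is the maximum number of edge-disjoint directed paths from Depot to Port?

4

Assign every edge capacity 1; by Menger, the answer equals the max flow.
Path Depot→Port (+1); total 1.
Path Depot→HubB→Port (+1); total 2.
Path Depot→Jct3→Port (+1); total 3.
Path Depot→Jct1→Port (+1); total 4.
No residual Depot→Port path; max flow = 4.
Certifying cut of size 4: {Depot→Jct3, Depot→Port, HubB→Port, Jct1→Port}.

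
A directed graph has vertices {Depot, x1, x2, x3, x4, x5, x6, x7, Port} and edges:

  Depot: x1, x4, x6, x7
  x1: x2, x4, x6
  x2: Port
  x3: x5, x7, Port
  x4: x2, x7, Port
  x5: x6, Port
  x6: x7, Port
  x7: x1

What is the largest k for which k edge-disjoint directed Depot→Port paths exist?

3

Assign every edge capacity 1; by Menger, the answer equals the max flow.
Path Depot→x4→Port (+1); total 1.
Path Depot→x6→Port (+1); total 2.
Path Depot→x1→x2→Port (+1); total 3.
No residual Depot→Port path; max flow = 3.
Certifying cut of size 3: {x2→Port, x4→Port, x6→Port}.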